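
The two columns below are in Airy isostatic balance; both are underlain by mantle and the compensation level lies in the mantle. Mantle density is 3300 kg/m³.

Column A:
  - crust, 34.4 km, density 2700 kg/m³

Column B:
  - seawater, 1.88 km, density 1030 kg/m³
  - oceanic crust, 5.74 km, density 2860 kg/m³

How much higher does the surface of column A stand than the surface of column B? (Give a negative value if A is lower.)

4.2 km

For any compensation level in the mantle, the mantle terms cancel and isostasy reduces to e = (Σt_A − Σt_B) − (Σ(ρt)_A − Σ(ρt)_B) / ρ_m.
Σt_A = 34.4 km; Σt_B = 7.62 km; Σ(ρt)_A = 92880; Σ(ρt)_B = 18352.8 (in km·kg/m³).
e = (34.4 − 7.62) − (92880 − 18352.8) / 3300 = 4.2 km.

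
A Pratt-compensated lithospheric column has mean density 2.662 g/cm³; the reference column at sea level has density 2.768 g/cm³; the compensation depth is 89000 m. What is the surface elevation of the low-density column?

3540 m

ρ_ref D = ρ (D + h) → h = D (ρ_ref − ρ)/ρ.
h = 89000 m × (2.768 − 2.662)/2.662 = 3540 m.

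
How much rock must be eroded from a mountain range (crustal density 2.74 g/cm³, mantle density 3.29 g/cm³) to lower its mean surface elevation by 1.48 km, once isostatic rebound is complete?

Net drop Δ = e − u = e − e ρ_c/ρ_m = e (ρ_m − ρ_c)/ρ_m.
e = Δ ρ_m/(ρ_m − ρ_c) = 1.48 km × 3.29/0.55 = 8.85 km.

8.85 km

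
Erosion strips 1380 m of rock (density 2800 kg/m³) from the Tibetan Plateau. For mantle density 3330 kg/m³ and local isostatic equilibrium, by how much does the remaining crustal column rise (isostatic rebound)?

Unloading: uplift u = e ρ_c/ρ_m = 1380 m × 2800/3330 = 1160 m.

1160 m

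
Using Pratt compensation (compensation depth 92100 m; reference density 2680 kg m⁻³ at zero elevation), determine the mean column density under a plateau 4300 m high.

Pratt balance: ρ_ref D = ρ (D + h).
ρ = ρ_ref D/(D + h) = 2680 × 92100 m/(92100 m + 4300 m) = 2560 kg m⁻³.

2560 kg m⁻³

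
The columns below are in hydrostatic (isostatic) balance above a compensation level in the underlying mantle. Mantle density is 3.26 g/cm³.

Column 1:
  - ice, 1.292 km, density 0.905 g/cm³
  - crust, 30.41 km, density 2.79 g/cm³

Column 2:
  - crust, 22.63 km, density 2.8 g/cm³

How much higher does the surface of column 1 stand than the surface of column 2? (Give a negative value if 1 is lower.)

For any compensation level in the mantle, the mantle terms cancel and isostasy reduces to e = (Σt_1 − Σt_2) − (Σ(ρt)_1 − Σ(ρt)_2) / ρ_m.
Σt_1 = 31.702 km; Σt_2 = 22.63 km; Σ(ρt)_1 = 86.01316; Σ(ρt)_2 = 63.364 (in km·g/cm³).
e = (31.702 − 22.63) − (86.01316 − 63.364) / 3.26 = 2.12 km.

2.12 km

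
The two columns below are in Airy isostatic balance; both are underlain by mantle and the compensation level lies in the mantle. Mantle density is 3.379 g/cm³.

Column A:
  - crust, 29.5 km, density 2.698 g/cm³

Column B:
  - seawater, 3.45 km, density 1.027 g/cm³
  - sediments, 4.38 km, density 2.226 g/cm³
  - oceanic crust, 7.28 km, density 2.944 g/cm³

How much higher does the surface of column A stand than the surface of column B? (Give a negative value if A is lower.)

1.11 km

For any compensation level in the mantle, the mantle terms cancel and isostasy reduces to e = (Σt_A − Σt_B) − (Σ(ρt)_A − Σ(ρt)_B) / ρ_m.
Σt_A = 29.5 km; Σt_B = 15.11 km; Σ(ρt)_A = 79.591; Σ(ρt)_B = 34.72535 (in km·g/cm³).
e = (29.5 − 15.11) − (79.591 − 34.72535) / 3.379 = 1.11 km.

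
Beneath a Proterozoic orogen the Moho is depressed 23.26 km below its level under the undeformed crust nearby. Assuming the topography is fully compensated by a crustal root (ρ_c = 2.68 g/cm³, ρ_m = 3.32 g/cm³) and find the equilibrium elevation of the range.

5.55 km

Equating mass per unit area of the two columns: ρ_c h = (ρ_m − ρ_c) r.
h = r (ρ_m − ρ_c) / ρ_c = 23.26 km × (3.32 − 2.68) / 2.68 = 5.55 km.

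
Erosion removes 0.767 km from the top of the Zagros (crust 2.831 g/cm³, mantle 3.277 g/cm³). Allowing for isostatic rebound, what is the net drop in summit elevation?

Rebound u = e ρ_c/ρ_m = 0.767 km × 2.831/3.277 = 0.6626 km.
Net surface drop = e − u = 0.767 km − 0.6626 km = e (ρ_m − ρ_c)/ρ_m = 0.104 km.

0.104 km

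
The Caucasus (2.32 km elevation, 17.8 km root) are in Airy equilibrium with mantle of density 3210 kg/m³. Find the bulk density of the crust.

ρ_c h = (ρ_m − ρ_c) r → ρ_c (h + r) = ρ_m r → ρ_c = ρ_m r / (h + r).
ρ_c = 3210 × 17.8 km / (2.32 km + 17.8 km) = 2840 kg/m³.

2840 kg/m³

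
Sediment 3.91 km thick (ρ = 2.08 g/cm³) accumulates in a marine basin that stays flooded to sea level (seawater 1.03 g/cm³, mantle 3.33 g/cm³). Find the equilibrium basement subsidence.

1.78 km

Submarine loading: the sediment displaces seawater, and the subsidence is in turn flooded, so s (ρ_m − ρ_w) = t (ρ_sed − ρ_w).
s = 3.91 km × (2.08 − 1.03) / (3.33 − 1.03) = 1.78 km.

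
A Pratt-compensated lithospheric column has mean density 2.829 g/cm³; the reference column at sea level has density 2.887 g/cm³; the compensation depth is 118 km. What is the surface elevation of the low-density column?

ρ_ref D = ρ (D + h) → h = D (ρ_ref − ρ)/ρ.
h = 118 km × (2.887 − 2.829)/2.829 = 2.42 km.

2.42 km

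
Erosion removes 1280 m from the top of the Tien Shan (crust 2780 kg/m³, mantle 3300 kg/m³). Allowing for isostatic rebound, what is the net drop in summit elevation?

Rebound u = e ρ_c/ρ_m = 1280 m × 2780/3300 = 1078 m.
Net surface drop = e − u = 1280 m − 1078 m = e (ρ_m − ρ_c)/ρ_m = 202 m.

202 m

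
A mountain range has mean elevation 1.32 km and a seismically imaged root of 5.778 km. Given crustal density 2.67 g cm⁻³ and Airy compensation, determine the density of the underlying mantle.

Airy balance: ρ_c h = (ρ_m − ρ_c) r → ρ_m = ρ_c (1 + h/r).
ρ_m = 2.67 × (1 + 1.32 km/5.778 km) = 3.28 g cm⁻³.

3.28 g cm⁻³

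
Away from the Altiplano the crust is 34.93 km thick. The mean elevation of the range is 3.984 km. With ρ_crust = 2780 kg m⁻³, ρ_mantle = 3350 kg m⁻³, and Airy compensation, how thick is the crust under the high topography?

Root depth r = h ρ_c / (ρ_m − ρ_c) = 3.984 km × 2780 / 570 = 19.43 km.
Total thickness = T + h + r = 34.93 km + 3.984 km + 19.43 km = 58.3 km.

58.3 km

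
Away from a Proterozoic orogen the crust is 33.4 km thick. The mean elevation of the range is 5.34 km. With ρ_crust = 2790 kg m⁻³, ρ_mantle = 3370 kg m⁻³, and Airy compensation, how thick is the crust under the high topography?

Root depth r = h ρ_c / (ρ_m − ρ_c) = 5.34 km × 2790 / 580 = 25.69 km.
Total thickness = T + h + r = 33.4 km + 5.34 km + 25.69 km = 64.4 km.

64.4 km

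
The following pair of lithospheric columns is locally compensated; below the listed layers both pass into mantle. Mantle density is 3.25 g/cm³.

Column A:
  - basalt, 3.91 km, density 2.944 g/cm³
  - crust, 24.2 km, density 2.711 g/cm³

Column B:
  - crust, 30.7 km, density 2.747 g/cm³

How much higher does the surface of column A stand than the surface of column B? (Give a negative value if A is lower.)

For any compensation level in the mantle, the mantle terms cancel and isostasy reduces to e = (Σt_A − Σt_B) − (Σ(ρt)_A − Σ(ρt)_B) / ρ_m.
Σt_A = 28.11 km; Σt_B = 30.7 km; Σ(ρt)_A = 77.11724; Σ(ρt)_B = 84.3329 (in km·g/cm³).
e = (28.11 − 30.7) − (77.11724 − 84.3329) / 3.25 = −0.37 km.

−0.37 km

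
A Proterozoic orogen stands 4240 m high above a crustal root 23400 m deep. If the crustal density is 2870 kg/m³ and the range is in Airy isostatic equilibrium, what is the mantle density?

3390 kg/m³

Airy balance: ρ_c h = (ρ_m − ρ_c) r → ρ_m = ρ_c (1 + h/r).
ρ_m = 2870 × (1 + 4240 m/23400 m) = 3390 kg/m³.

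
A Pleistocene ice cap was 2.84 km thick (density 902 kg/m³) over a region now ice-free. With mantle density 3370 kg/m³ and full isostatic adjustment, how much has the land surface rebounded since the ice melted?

0.76 km

Removing the load lets mantle flow back in; uplift u satisfies ρ_ice t = ρ_m u.
u = t ρ_ice/ρ_m = 2.84 km × 902/3370 = 0.76 km.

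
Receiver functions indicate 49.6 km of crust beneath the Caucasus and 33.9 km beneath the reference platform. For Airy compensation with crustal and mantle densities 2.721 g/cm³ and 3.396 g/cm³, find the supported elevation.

3.12 km

Excess crust Δ = 49.6 km − 33.9 km = 15.7 km, split between elevation h and root r with h + r = Δ.
Airy balance ρ_c h = (ρ_m − ρ_c) r gives r = h ρ_c/(ρ_m − ρ_c), so h (1 + ρ_c/(ρ_m − ρ_c)) = Δ, i.e. h = Δ (ρ_m − ρ_c)/ρ_m.
h = 15.7 km × 0.675/3.396 = 3.12 km.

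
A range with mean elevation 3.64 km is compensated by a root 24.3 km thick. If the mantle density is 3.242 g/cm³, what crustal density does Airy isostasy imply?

ρ_c h = (ρ_m − ρ_c) r → ρ_c (h + r) = ρ_m r → ρ_c = ρ_m r / (h + r).
ρ_c = 3.242 × 24.3 km / (3.64 km + 24.3 km) = 2.82 g/cm³.

2.82 g/cm³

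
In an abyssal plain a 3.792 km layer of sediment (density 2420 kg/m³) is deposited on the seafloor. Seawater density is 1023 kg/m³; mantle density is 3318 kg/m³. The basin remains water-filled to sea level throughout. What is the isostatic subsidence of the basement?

2.31 km

Submarine loading: the sediment displaces seawater, and the subsidence is in turn flooded, so s (ρ_m − ρ_w) = t (ρ_sed − ρ_w).
s = 3.792 km × (2420 − 1023) / (3318 − 1023) = 2.31 km.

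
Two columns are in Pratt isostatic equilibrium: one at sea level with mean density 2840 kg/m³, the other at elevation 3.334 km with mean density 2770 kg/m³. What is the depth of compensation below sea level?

132 km

ρ_ref D = ρ (D + h) → D (ρ_ref − ρ) = ρ h.
D = ρ h/(ρ_ref − ρ) = 2770 × 3.334 km/(2840 − 2770) = 132 km.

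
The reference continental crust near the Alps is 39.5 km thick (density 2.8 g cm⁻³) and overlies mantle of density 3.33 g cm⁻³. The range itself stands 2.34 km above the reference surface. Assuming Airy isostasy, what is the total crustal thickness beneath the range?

54.2 km

Root depth r = h ρ_c / (ρ_m − ρ_c) = 2.34 km × 2.8 / 0.53 = 12.36 km.
Total thickness = T + h + r = 39.5 km + 2.34 km + 12.36 km = 54.2 km.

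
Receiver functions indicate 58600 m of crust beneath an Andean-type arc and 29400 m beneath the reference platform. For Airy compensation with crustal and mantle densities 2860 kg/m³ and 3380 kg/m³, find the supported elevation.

4490 m

Excess crust Δ = 58600 m − 29400 m = 29200 m, split between elevation h and root r with h + r = Δ.
Airy balance ρ_c h = (ρ_m − ρ_c) r gives r = h ρ_c/(ρ_m − ρ_c), so h (1 + ρ_c/(ρ_m − ρ_c)) = Δ, i.e. h = Δ (ρ_m − ρ_c)/ρ_m.
h = 29200 m × 520/3380 = 4490 m.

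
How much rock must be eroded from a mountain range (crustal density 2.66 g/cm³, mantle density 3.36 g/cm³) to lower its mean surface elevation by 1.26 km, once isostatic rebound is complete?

6.05 km

Net drop Δ = e − u = e − e ρ_c/ρ_m = e (ρ_m − ρ_c)/ρ_m.
e = Δ ρ_m/(ρ_m − ρ_c) = 1.26 km × 3.36/0.7 = 6.05 km.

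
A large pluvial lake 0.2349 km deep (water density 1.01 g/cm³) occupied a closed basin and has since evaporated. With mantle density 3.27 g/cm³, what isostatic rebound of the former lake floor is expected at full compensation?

0.0726 km

u = d ρ_w/ρ_m = 0.2349 km × 1.01/3.27 = 0.0726 km.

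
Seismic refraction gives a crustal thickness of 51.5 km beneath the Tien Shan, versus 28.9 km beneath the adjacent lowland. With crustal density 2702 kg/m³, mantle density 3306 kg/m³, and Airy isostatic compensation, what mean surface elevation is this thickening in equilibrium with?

4.13 km

Excess crust Δ = 51.5 km − 28.9 km = 22.6 km, split between elevation h and root r with h + r = Δ.
Airy balance ρ_c h = (ρ_m − ρ_c) r gives r = h ρ_c/(ρ_m − ρ_c), so h (1 + ρ_c/(ρ_m − ρ_c)) = Δ, i.e. h = Δ (ρ_m − ρ_c)/ρ_m.
h = 22.6 km × 604/3306 = 4.13 km.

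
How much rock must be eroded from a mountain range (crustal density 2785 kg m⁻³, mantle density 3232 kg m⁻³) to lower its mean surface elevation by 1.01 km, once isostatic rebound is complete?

7.3 km

Net drop Δ = e − u = e − e ρ_c/ρ_m = e (ρ_m − ρ_c)/ρ_m.
e = Δ ρ_m/(ρ_m − ρ_c) = 1.01 km × 3232/447 = 7.3 km.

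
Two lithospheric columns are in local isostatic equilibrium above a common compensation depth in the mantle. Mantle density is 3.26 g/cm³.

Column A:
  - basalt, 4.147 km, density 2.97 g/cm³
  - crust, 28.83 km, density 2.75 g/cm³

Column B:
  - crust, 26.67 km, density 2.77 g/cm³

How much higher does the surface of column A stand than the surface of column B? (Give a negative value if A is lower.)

For any compensation level in the mantle, the mantle terms cancel and isostasy reduces to e = (Σt_A − Σt_B) − (Σ(ρt)_A − Σ(ρt)_B) / ρ_m.
Σt_A = 32.977 km; Σt_B = 26.67 km; Σ(ρt)_A = 91.59909; Σ(ρt)_B = 73.8759 (in km·g/cm³).
e = (32.977 − 26.67) − (91.59909 − 73.8759) / 3.26 = 0.87 km.

0.87 km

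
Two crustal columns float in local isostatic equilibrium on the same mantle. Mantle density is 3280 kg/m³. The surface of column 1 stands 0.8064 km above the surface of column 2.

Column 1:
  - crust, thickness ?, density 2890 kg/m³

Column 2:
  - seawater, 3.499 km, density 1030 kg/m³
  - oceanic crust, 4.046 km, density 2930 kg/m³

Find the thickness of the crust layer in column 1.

Take the compensation level at the base of the deeper column (depth z_c below the surface of column 1) and equate Σ ρ_i t_i down to z_c; mantle fills any gap and the z_c terms cancel.
Column 1: x×2890 + (z_c − 0 − x)×3280
Column 2: 0.8064×0 + 3.499×1030 + 4.046×2930 + (z_c − 0.8064 − 7.545)×3280
The z_c×3280 term appears on both sides and cancels. Collect the known terms of each column as K = Σ(ρt)_known − 3280 × (depth of known layers): K_1 = 0 − 3280×0 = 0; K_2 = 15458.75 − 3280×(0.8064 + 7.545) = −11933.842.
Balance: K_1 − x×(3280 − 2890) = K_2, so x = (K_1 − K_2)/(3280 − 2890) = 11933.8/390 = 30.6 km.

30.6 km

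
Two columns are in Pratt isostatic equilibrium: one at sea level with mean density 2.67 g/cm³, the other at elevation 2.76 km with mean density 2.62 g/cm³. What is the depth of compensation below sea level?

145 km

ρ_ref D = ρ (D + h) → D (ρ_ref − ρ) = ρ h.
D = ρ h/(ρ_ref − ρ) = 2.62 × 2.76 km/(2.67 − 2.62) = 145 km.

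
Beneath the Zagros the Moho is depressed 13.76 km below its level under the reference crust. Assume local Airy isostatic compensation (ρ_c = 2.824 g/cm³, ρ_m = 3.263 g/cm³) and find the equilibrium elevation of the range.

Equating mass per unit area of the two columns: ρ_c h = (ρ_m − ρ_c) r.
h = r (ρ_m − ρ_c) / ρ_c = 13.76 km × (3.263 − 2.824) / 2.824 = 2.14 km.

2.14 km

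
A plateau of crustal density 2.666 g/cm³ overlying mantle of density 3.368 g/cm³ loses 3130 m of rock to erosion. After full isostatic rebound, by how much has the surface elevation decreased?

652 m

Rebound u = e ρ_c/ρ_m = 3130 m × 2.666/3.368 = 2478 m.
Net surface drop = e − u = 3130 m − 2478 m = e (ρ_m − ρ_c)/ρ_m = 652 m.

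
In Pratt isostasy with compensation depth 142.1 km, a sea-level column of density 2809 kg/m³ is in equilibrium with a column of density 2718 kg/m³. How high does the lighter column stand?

4.76 km

ρ_ref D = ρ (D + h) → h = D (ρ_ref − ρ)/ρ.
h = 142.1 km × (2809 − 2718)/2718 = 4.76 km.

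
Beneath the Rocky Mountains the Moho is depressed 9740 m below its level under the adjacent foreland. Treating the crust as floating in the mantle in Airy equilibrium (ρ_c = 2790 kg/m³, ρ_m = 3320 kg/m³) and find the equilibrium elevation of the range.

1850 m

Balancing pressure at the compensation depth: ρ_c h = (ρ_m − ρ_c) r.
h = r (ρ_m − ρ_c) / ρ_c = 9740 m × (3320 − 2790) / 2790 = 1850 m.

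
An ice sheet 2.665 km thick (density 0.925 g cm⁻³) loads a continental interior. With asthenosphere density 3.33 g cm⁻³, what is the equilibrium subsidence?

By Archimedes' principle applied to the lithosphere: the ice load ρ_ice t is balanced by mantle displaced below, ρ_m s.
s = t ρ_ice / ρ_m = 2.665 km × 0.925/3.33 = 0.74 km.

0.74 km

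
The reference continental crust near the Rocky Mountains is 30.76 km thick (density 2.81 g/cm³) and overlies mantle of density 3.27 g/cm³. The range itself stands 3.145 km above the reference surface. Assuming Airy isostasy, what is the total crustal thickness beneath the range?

53.1 km

Root depth r = h ρ_c / (ρ_m − ρ_c) = 3.145 km × 2.81 / 0.46 = 19.21 km.
Total thickness = T + h + r = 30.76 km + 3.145 km + 19.21 km = 53.1 km.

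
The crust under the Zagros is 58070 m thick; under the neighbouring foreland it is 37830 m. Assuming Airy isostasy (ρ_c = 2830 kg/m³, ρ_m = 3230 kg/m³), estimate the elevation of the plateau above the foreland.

Excess crust Δ = 58070 m − 37830 m = 20240 m, split between elevation h and root r with h + r = Δ.
Airy balance ρ_c h = (ρ_m − ρ_c) r gives r = h ρ_c/(ρ_m − ρ_c), so h (1 + ρ_c/(ρ_m − ρ_c)) = Δ, i.e. h = Δ (ρ_m − ρ_c)/ρ_m.
h = 20240 m × 400/3230 = 2510 m.

2510 m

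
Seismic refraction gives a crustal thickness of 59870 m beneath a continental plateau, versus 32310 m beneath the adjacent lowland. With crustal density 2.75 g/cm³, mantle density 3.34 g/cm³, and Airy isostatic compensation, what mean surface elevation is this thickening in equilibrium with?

Excess crust Δ = 59870 m − 32310 m = 27560 m, split between elevation h and root r with h + r = Δ.
Airy balance ρ_c h = (ρ_m − ρ_c) r gives r = h ρ_c/(ρ_m − ρ_c), so h (1 + ρ_c/(ρ_m − ρ_c)) = Δ, i.e. h = Δ (ρ_m − ρ_c)/ρ_m.
h = 27560 m × 0.59/3.34 = 4870 m.

4870 m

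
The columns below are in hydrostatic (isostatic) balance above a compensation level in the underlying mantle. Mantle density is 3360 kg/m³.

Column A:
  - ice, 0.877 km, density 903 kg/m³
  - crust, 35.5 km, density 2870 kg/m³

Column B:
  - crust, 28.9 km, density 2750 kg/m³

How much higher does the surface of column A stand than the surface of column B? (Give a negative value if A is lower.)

For any compensation level in the mantle, the mantle terms cancel and isostasy reduces to e = (Σt_A − Σt_B) − (Σ(ρt)_A − Σ(ρt)_B) / ρ_m.
Σt_A = 36.377 km; Σt_B = 28.9 km; Σ(ρt)_A = 102676.931; Σ(ρt)_B = 79475 (in km·kg/m³).
e = (36.377 − 28.9) − (102676.931 − 79475) / 3360 = 0.572 km.

0.572 km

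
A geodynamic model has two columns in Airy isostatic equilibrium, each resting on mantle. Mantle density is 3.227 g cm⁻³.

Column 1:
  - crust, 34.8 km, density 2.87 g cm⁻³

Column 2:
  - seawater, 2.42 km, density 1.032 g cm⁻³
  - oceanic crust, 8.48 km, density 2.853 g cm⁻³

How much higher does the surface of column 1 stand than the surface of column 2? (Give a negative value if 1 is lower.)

For any compensation level in the mantle, the mantle terms cancel and isostasy reduces to e = (Σt_1 − Σt_2) − (Σ(ρt)_1 − Σ(ρt)_2) / ρ_m.
Σt_1 = 34.8 km; Σt_2 = 10.9 km; Σ(ρt)_1 = 99.876; Σ(ρt)_2 = 26.69088 (in km·g cm⁻³).
e = (34.8 − 10.9) − (99.876 − 26.69088) / 3.227 = 1.22 km.

1.22 km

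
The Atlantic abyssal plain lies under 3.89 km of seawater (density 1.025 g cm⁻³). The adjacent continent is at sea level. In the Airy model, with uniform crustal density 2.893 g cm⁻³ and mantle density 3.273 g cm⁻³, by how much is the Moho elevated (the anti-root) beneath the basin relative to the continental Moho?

By Archimedes' principle applied to the lithosphere: replacing crust with seawater at the top is compensated by replacing crust with mantle at the base: d (ρ_c − ρ_w) = a (ρ_m − ρ_c).
a = d (ρ_c − ρ_w)/(ρ_m − ρ_c) = 3.89 km × 1.868/0.38 = 19.1 km.

19.1 km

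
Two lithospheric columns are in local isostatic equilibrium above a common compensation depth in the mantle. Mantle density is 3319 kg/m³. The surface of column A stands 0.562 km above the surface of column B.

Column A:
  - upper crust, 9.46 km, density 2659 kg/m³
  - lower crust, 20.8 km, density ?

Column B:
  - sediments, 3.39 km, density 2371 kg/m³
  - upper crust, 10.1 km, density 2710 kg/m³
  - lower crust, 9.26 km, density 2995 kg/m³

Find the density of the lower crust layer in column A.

Take the compensation level at the base of the deeper column (depth z_c below the surface of column A) and equate Σ ρ_i t_i down to z_c; mantle fills any gap and the z_c terms cancel.
Column A: 9.46×2659 + 20.8×ρ + (z_c − 30.26)×3319
Column B: 0.562×0 + 3.39×2371 + 10.1×2710 + 9.26×2995 + (z_c − 0.562 − 22.75)×3319
The z_c×3319 term appears on both sides and cancels. Collect the known terms of each column as K = Σ(ρt)_known − 3319 × (depth of known layers): K_A = 25154.14 − 3319×30.26 = −75278.8; K_B = 63142.39 − 3319×(0.562 + 22.75) = −14230.138.
Balance: K_A + 20.8×ρ = K_B, so ρ = (K_B − K_A)/20.8 = 61048.7/20.8 = 2940 kg/m³.

2940 kg/m³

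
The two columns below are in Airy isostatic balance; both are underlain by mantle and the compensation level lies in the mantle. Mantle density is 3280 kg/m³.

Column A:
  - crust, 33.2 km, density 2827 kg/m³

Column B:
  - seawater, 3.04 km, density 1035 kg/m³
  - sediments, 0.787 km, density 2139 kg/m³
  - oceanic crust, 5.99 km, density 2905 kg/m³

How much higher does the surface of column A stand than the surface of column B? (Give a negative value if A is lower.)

For any compensation level in the mantle, the mantle terms cancel and isostasy reduces to e = (Σt_A − Σt_B) − (Σ(ρt)_A − Σ(ρt)_B) / ρ_m.
Σt_A = 33.2 km; Σt_B = 9.817 km; Σ(ρt)_A = 93856.4; Σ(ρt)_B = 22230.743 (in km·kg/m³).
e = (33.2 − 9.817) − (93856.4 − 22230.743) / 3280 = 1.55 km.

1.55 km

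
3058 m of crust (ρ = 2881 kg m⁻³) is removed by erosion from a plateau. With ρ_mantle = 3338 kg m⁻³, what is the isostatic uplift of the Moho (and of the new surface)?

Unloading: uplift u = e ρ_c/ρ_m = 3058 m × 2881/3338 = 2640 m.

2640 m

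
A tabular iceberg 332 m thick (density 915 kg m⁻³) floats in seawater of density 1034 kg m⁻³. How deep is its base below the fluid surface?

Draft d = t ρ_obj/ρ_fluid = 332 m × 915/1034 = 294 m.

294 m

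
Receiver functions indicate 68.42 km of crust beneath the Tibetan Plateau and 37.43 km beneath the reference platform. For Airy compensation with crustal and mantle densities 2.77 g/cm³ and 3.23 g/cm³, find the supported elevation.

Excess crust Δ = 68.42 km − 37.43 km = 30.99 km, split between elevation h and root r with h + r = Δ.
Airy balance ρ_c h = (ρ_m − ρ_c) r gives r = h ρ_c/(ρ_m − ρ_c), so h (1 + ρ_c/(ρ_m − ρ_c)) = Δ, i.e. h = Δ (ρ_m − ρ_c)/ρ_m.
h = 30.99 km × 0.46/3.23 = 4.41 km.

4.41 km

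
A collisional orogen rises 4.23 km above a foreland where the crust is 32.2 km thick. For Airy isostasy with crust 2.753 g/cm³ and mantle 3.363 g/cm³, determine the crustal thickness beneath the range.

55.5 km

Root depth r = h ρ_c / (ρ_m − ρ_c) = 4.23 km × 2.753 / 0.61 = 19.09 km.
Total thickness = T + h + r = 32.2 km + 4.23 km + 19.09 km = 55.5 km.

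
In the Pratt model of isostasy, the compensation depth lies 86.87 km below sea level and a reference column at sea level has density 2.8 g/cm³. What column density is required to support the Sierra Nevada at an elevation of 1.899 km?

Pratt balance: ρ_ref D = ρ (D + h).
ρ = ρ_ref D/(D + h) = 2.8 × 86.87 km/(86.87 km + 1.899 km) = 2.74 g/cm³.

2.74 g/cm³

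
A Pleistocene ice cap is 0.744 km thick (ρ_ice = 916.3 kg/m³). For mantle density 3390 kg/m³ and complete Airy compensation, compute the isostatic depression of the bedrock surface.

In Airy isostatic equilibrium: the ice load ρ_ice t is balanced by mantle displaced below, ρ_m s.
s = t ρ_ice / ρ_m = 0.744 km × 916.3/3390 = 0.201 km.

0.201 km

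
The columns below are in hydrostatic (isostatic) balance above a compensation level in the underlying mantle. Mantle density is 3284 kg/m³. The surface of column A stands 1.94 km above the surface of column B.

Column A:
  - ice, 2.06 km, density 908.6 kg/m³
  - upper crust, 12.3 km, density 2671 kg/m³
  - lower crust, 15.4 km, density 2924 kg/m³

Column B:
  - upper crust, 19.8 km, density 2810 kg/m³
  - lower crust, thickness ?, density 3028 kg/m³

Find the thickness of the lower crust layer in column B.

8.68 km

Take the compensation level at the base of the deeper column (depth z_c below the surface of column A) and equate Σ ρ_i t_i down to z_c; mantle fills any gap and the z_c terms cancel.
Column A: 2.06×908.6 + 12.3×2671 + 15.4×2924 + (z_c − 29.76)×3284
Column B: 1.94×0 + 19.8×2810 + x×3028 + (z_c − 1.94 − 19.8 − x)×3284
The z_c×3284 term appears on both sides and cancels. Collect the known terms of each column as K = Σ(ρt)_known − 3284 × (depth of known layers): K_A = 79754.616 − 3284×29.76 = −17977.224; K_B = 55638 − 3284×(1.94 + 19.8) = −15756.16.
Balance: K_A = K_B − x×(3284 − 3028), so x = (K_B − K_A)/(3284 − 3028) = 2221.06/256 = 8.68 km.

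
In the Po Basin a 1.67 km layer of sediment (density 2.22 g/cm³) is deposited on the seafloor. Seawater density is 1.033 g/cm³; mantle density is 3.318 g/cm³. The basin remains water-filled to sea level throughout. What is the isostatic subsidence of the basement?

Submarine loading: the sediment displaces seawater, and the subsidence is in turn flooded, so s (ρ_m − ρ_w) = t (ρ_sed − ρ_w).
s = 1.67 km × (2.22 − 1.033) / (3.318 − 1.033) = 0.868 km.

0.868 km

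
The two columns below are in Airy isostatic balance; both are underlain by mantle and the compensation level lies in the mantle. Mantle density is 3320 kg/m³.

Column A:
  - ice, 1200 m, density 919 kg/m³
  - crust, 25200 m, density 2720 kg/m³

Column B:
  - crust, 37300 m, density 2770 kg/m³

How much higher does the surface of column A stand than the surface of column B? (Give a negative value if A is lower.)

For any compensation level in the mantle, the mantle terms cancel and isostasy reduces to e = (Σt_A − Σt_B) − (Σ(ρt)_A − Σ(ρt)_B) / ρ_m.
Σt_A = 26400 m; Σt_B = 37300 m; Σ(ρt)_A = 69646800; Σ(ρt)_B = 103321000 (in m·kg/m³).
e = (26400 − 37300) − (69646800 − 103321000) / 3320 = −757 m.

−757 m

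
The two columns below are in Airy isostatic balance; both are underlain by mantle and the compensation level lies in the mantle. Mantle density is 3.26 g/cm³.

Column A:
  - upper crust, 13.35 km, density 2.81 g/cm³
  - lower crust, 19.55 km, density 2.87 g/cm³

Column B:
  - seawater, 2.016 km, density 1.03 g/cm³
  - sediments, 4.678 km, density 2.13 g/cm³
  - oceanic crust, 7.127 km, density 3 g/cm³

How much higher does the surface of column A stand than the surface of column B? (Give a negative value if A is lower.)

For any compensation level in the mantle, the mantle terms cancel and isostasy reduces to e = (Σt_A − Σt_B) − (Σ(ρt)_A − Σ(ρt)_B) / ρ_m.
Σt_A = 32.9 km; Σt_B = 13.821 km; Σ(ρt)_A = 93.622; Σ(ρt)_B = 33.42162 (in km·g/cm³).
e = (32.9 − 13.821) − (93.622 − 33.42162) / 3.26 = 0.613 km.

0.613 km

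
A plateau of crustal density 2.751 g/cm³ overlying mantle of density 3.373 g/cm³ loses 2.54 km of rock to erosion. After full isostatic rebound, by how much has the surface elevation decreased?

Rebound u = e ρ_c/ρ_m = 2.54 km × 2.751/3.373 = 2.072 km.
Net surface drop = e − u = 2.54 km − 2.072 km = e (ρ_m − ρ_c)/ρ_m = 0.468 km.

0.468 km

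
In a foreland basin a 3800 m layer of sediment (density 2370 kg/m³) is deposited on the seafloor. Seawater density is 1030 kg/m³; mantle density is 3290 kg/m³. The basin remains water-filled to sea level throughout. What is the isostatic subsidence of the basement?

Submarine loading: the sediment displaces seawater, and the subsidence is in turn flooded, so s (ρ_m − ρ_w) = t (ρ_sed − ρ_w).
s = 3800 m × (2370 − 1030) / (3290 − 1030) = 2250 m.

2250 m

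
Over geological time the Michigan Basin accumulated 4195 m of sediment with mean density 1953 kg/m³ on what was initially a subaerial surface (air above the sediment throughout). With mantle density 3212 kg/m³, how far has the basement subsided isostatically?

Subaerial load: s = t ρ_sed / ρ_m = 4195 m × 1953/3212 = 2550 m.

2550 m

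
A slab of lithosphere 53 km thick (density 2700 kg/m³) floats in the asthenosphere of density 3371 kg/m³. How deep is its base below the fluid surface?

42.5 km

Draft d = t ρ_obj/ρ_fluid = 53 km × 2700/3371 = 42.5 km.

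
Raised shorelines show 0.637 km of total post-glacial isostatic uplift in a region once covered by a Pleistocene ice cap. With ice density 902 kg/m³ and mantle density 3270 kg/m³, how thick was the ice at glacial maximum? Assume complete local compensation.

2.31 km

u = t ρ_ice/ρ_m → t = u ρ_m/ρ_ice = 0.637 km × 3270/902 = 2.31 km.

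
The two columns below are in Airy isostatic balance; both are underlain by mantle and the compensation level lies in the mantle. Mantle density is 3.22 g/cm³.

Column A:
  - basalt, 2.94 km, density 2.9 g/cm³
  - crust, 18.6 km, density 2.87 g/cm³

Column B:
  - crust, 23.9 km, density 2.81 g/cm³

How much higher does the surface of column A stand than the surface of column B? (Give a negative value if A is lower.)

For any compensation level in the mantle, the mantle terms cancel and isostasy reduces to e = (Σt_A − Σt_B) − (Σ(ρt)_A − Σ(ρt)_B) / ρ_m.
Σt_A = 21.54 km; Σt_B = 23.9 km; Σ(ρt)_A = 61.908; Σ(ρt)_B = 67.159 (in km·g/cm³).
e = (21.54 − 23.9) − (61.908 − 67.159) / 3.22 = −0.729 km.

−0.729 km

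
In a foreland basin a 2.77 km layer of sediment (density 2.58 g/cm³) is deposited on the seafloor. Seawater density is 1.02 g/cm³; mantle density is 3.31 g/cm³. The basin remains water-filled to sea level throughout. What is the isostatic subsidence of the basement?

1.89 km

Submarine loading: the sediment displaces seawater, and the subsidence is in turn flooded, so s (ρ_m − ρ_w) = t (ρ_sed − ρ_w).
s = 2.77 km × (2.58 − 1.02) / (3.31 − 1.02) = 1.89 km.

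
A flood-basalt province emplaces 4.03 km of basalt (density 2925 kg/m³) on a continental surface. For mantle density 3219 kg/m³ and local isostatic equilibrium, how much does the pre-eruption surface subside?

3.66 km

Subaerial loading: s = t ρ_load / ρ_m.
s = 4.03 km × 2925/3219 = 3.66 km.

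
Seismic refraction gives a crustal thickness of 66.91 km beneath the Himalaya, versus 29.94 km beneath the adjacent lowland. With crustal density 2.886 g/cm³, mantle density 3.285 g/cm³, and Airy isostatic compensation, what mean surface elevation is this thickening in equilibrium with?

4.49 km

Excess crust Δ = 66.91 km − 29.94 km = 36.97 km, split between elevation h and root r with h + r = Δ.
Airy balance ρ_c h = (ρ_m − ρ_c) r gives r = h ρ_c/(ρ_m − ρ_c), so h (1 + ρ_c/(ρ_m − ρ_c)) = Δ, i.e. h = Δ (ρ_m − ρ_c)/ρ_m.
h = 36.97 km × 0.399/3.285 = 4.49 km.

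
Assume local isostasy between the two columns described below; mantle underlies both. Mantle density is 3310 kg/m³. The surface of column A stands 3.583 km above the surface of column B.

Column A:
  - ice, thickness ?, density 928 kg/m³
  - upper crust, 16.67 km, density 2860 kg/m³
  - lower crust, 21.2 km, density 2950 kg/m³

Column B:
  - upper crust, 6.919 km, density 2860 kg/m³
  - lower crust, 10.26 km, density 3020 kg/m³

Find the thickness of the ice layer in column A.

1.18 km

Take the compensation level at the base of the deeper column (depth z_c below the surface of column A) and equate Σ ρ_i t_i down to z_c; mantle fills any gap and the z_c terms cancel.
Column A: x×928 + 16.67×2860 + 21.2×2950 + (z_c − 37.87 − x)×3310
Column B: 3.583×0 + 6.919×2860 + 10.26×3020 + (z_c − 3.583 − 17.179)×3310
The z_c×3310 term appears on both sides and cancels. Collect the known terms of each column as K = Σ(ρt)_known − 3310 × (depth of known layers): K_A = 110216.2 − 3310×37.87 = −15133.5; K_B = 50773.54 − 3310×(3.583 + 17.179) = −17948.68.
Balance: K_A − x×(3310 − 928) = K_B, so x = (K_A − K_B)/(3310 − 928) = 2815.18/2382 = 1.18 km.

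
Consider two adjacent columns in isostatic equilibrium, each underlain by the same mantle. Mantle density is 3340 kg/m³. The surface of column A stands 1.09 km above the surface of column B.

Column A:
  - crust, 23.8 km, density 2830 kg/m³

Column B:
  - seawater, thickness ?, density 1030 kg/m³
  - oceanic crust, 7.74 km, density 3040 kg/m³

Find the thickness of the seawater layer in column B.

2.67 km

Take the compensation level at the base of the deeper column (depth z_c below the surface of column A) and equate Σ ρ_i t_i down to z_c; mantle fills any gap and the z_c terms cancel.
Column A: 23.8×2830 + (z_c − 23.8)×3340
Column B: 1.09×0 + x×1030 + 7.74×3040 + (z_c − 1.09 − 7.74 − x)×3340
The z_c×3340 term appears on both sides and cancels. Collect the known terms of each column as K = Σ(ρt)_known − 3340 × (depth of known layers): K_A = 67354 − 3340×23.8 = −12138; K_B = 23529.6 − 3340×(1.09 + 7.74) = −5962.6.
Balance: K_A = K_B − x×(3340 − 1030), so x = (K_B − K_A)/(3340 − 1030) = 6175.4/2310 = 2.67 km.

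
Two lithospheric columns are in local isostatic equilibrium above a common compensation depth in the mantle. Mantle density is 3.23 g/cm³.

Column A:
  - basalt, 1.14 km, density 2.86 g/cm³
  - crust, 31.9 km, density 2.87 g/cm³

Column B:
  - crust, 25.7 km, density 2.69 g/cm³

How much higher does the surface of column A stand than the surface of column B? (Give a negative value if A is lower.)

−0.611 km

For any compensation level in the mantle, the mantle terms cancel and isostasy reduces to e = (Σt_A − Σt_B) − (Σ(ρt)_A − Σ(ρt)_B) / ρ_m.
Σt_A = 33.04 km; Σt_B = 25.7 km; Σ(ρt)_A = 94.8134; Σ(ρt)_B = 69.133 (in km·g/cm³).
e = (33.04 − 25.7) − (94.8134 − 69.133) / 3.23 = −0.611 km.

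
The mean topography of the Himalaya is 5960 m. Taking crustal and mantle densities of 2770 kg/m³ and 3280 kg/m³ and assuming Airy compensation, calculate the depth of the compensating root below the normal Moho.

32400 m

In Airy isostatic equilibrium: the weight of the topography is balanced by the buoyancy of the root, ρ_c h = (ρ_m − ρ_c) r.
r = h · ρ_c / (ρ_m − ρ_c) = 5960 m × 2770 / (3280 − 2770) = 32400 m.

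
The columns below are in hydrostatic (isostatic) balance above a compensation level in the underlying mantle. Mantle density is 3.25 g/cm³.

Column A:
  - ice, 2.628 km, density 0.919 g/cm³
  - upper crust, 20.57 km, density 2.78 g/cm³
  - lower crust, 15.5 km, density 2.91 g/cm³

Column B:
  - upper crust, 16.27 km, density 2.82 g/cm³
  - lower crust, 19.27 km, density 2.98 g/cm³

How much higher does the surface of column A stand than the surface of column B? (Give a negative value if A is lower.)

For any compensation level in the mantle, the mantle terms cancel and isostasy reduces to e = (Σt_A − Σt_B) − (Σ(ρt)_A − Σ(ρt)_B) / ρ_m.
Σt_A = 38.698 km; Σt_B = 35.54 km; Σ(ρt)_A = 104.704732; Σ(ρt)_B = 103.306 (in km·g/cm³).
e = (38.698 − 35.54) − (104.704732 − 103.306) / 3.25 = 2.73 km.

2.73 km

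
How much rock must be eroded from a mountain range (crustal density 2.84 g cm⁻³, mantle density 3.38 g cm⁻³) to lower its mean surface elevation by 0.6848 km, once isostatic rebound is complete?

Net drop Δ = e − u = e − e ρ_c/ρ_m = e (ρ_m − ρ_c)/ρ_m.
e = Δ ρ_m/(ρ_m − ρ_c) = 0.6848 km × 3.38/0.54 = 4.29 km.

4.29 km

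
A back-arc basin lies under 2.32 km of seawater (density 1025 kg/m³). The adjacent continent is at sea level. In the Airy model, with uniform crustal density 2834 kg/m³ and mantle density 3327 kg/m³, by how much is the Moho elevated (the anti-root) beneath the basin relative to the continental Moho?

8.51 km

In Airy isostatic equilibrium: replacing crust with seawater at the top is compensated by replacing crust with mantle at the base: d (ρ_c − ρ_w) = a (ρ_m − ρ_c).
a = d (ρ_c − ρ_w)/(ρ_m − ρ_c) = 2.32 km × 1809/493 = 8.51 km.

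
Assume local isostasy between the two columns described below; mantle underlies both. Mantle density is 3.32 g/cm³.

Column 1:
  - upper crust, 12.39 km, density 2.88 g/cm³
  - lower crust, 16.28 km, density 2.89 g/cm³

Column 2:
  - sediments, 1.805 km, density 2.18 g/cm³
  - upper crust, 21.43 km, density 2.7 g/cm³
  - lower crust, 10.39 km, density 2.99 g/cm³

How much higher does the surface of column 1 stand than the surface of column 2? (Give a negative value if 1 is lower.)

−1.9 km

For any compensation level in the mantle, the mantle terms cancel and isostasy reduces to e = (Σt_1 − Σt_2) − (Σ(ρt)_1 − Σ(ρt)_2) / ρ_m.
Σt_1 = 28.67 km; Σt_2 = 33.625 km; Σ(ρt)_1 = 82.7324; Σ(ρt)_2 = 92.862 (in km·g/cm³).
e = (28.67 − 33.625) − (82.7324 − 92.862) / 3.32 = −1.9 km.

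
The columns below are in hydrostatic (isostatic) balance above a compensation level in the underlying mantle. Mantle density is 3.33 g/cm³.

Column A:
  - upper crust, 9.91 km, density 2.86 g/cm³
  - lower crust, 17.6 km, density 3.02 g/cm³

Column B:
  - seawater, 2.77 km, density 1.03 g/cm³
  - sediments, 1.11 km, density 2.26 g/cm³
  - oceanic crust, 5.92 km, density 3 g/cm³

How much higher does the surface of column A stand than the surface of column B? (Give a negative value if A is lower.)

0.181 km

For any compensation level in the mantle, the mantle terms cancel and isostasy reduces to e = (Σt_A − Σt_B) − (Σ(ρt)_A − Σ(ρt)_B) / ρ_m.
Σt_A = 27.51 km; Σt_B = 9.8 km; Σ(ρt)_A = 81.4946; Σ(ρt)_B = 23.1217 (in km·g/cm³).
e = (27.51 − 9.8) − (81.4946 − 23.1217) / 3.33 = 0.181 km.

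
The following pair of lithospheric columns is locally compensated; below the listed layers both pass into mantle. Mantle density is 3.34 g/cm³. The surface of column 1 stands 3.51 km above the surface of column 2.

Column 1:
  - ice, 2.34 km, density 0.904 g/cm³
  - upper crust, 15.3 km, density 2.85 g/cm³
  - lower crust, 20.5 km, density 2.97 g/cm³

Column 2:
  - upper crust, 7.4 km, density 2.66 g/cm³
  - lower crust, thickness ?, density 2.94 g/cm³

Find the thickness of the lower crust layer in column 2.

Take the compensation level at the base of the deeper column (depth z_c below the surface of column 1) and equate Σ ρ_i t_i down to z_c; mantle fills any gap and the z_c terms cancel.
Column 1: 2.34×0.904 + 15.3×2.85 + 20.5×2.97 + (z_c − 38.14)×3.34
Column 2: 3.51×0 + 7.4×2.66 + x×2.94 + (z_c − 3.51 − 7.4 − x)×3.34
The z_c×3.34 term appears on both sides and cancels. Collect the known terms of each column as K = Σ(ρt)_known − 3.34 × (depth of known layers): K_1 = 106.60536 − 3.34×38.14 = −20.78224; K_2 = 19.684 − 3.34×(3.51 + 7.4) = −16.7554.
Balance: K_1 = K_2 − x×(3.34 − 2.94), so x = (K_2 − K_1)/(3.34 − 2.94) = 4.02684/0.4 = 10.1 km.

10.1 km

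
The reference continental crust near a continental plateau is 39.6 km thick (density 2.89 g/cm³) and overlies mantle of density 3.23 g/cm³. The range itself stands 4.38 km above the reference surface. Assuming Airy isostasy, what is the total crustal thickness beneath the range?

Root depth r = h ρ_c / (ρ_m − ρ_c) = 4.38 km × 2.89 / 0.34 = 37.23 km.
Total thickness = T + h + r = 39.6 km + 4.38 km + 37.23 km = 81.2 km.

81.2 km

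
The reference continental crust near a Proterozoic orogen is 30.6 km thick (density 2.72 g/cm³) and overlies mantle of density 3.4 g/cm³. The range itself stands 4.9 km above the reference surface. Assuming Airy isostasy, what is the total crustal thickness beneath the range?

Root depth r = h ρ_c / (ρ_m − ρ_c) = 4.9 km × 2.72 / 0.68 = 19.6 km.
Total thickness = T + h + r = 30.6 km + 4.9 km + 19.6 km = 55.1 km.

55.1 km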